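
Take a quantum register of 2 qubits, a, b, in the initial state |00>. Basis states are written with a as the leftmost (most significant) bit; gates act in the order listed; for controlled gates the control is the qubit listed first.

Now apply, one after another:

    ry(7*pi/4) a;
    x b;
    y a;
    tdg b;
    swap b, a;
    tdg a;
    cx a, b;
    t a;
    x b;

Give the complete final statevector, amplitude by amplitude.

After the circuit, the state carries amplitude 0 on |00>, 0 on |01>, -sqrt(2 - sqrt(2))*exp(I*pi/4)/2 on |10>, -sqrt(sqrt(2) + 2)*exp(I*pi/4)/2 on |11>.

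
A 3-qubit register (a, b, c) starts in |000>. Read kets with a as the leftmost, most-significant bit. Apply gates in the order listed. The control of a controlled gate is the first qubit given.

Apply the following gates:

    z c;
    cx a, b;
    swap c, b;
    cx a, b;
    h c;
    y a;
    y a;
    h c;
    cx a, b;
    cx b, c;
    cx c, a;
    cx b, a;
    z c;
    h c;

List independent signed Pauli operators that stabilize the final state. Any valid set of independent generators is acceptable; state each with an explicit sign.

One valid set of independent stabilizer generators is +IIX, +ZII, +IZI (any independent generating set of the same group is equally correct).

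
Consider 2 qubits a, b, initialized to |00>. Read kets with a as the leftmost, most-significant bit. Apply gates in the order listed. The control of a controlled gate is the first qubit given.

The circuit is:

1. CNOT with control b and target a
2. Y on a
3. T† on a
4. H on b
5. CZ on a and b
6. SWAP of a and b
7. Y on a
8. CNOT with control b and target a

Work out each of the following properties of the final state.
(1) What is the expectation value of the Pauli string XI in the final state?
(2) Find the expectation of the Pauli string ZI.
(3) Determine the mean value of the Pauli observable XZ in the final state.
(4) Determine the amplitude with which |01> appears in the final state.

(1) The observable XI averages to 1.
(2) The expectation value of ZI is 0.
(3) In the final state, XZ has expectation -1.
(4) |01> carries amplitude sqrt(2)*exp(3*I*pi/4)/2 in the final state.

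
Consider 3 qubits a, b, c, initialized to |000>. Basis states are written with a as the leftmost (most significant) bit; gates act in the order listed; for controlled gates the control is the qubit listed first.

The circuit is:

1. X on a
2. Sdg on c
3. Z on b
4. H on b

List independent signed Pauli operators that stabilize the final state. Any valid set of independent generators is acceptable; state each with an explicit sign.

The stabilizer group can be generated by +IXI, -ZII, +IIZ, among other valid generating sets.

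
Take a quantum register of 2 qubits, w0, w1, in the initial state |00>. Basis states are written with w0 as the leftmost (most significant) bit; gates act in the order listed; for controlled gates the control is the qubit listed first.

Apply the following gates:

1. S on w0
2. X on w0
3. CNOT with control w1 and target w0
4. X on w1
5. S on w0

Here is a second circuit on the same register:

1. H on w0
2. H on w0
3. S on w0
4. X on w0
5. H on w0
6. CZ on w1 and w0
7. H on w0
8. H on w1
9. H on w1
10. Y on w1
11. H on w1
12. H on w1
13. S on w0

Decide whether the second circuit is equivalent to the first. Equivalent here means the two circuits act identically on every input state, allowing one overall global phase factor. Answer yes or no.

No: there is an input state on which the two circuits produce genuinely different outputs (not merely differing by a phase).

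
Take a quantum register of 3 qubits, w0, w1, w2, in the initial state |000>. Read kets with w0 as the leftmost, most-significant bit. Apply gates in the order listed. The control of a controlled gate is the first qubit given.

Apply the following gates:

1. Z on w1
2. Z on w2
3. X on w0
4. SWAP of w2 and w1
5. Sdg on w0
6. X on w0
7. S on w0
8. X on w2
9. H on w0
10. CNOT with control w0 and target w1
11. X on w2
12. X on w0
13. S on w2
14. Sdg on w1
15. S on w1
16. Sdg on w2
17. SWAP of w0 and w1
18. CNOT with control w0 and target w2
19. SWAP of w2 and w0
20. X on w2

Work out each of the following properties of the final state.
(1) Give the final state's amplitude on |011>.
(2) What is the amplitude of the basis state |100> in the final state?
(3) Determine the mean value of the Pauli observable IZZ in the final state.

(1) |011> carries amplitude -sqrt(2)*I/2 in the final state.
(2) |100> carries amplitude -sqrt(2)*I/2 in the final state.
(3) The expectation value of IZZ is 1.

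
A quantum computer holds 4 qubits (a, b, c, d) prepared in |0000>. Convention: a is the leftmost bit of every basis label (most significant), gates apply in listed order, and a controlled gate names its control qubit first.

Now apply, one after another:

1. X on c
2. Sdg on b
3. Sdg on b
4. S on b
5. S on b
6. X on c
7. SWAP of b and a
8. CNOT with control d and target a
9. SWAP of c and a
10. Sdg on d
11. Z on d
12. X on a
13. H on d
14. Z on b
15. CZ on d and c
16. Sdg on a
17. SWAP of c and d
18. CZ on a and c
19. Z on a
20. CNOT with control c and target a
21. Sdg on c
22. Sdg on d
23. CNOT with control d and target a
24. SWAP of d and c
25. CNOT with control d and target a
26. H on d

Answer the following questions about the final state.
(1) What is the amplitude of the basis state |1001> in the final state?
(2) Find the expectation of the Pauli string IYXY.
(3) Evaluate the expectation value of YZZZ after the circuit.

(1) The amplitude on |1001> is 1/2 + I/2.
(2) The expectation value of IYXY is 0.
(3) The observable YZZZ averages to 0.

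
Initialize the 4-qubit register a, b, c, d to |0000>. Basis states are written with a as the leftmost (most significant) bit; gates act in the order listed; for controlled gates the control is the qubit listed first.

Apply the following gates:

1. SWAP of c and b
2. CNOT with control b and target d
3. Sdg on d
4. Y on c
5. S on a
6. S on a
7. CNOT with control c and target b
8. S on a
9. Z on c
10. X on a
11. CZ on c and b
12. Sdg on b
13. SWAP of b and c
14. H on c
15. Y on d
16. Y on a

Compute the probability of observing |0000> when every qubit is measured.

Outcome |0000> occurs with probability 0.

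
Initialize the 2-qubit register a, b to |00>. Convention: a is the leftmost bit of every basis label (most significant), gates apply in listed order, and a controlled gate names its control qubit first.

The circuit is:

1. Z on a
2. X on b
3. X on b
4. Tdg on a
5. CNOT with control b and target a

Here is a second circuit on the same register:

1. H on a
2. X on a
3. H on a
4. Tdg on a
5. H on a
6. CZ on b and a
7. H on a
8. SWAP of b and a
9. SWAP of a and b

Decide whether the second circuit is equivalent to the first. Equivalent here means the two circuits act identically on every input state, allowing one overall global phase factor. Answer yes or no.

Yes — the two circuits implement the same unitary up to a global phase.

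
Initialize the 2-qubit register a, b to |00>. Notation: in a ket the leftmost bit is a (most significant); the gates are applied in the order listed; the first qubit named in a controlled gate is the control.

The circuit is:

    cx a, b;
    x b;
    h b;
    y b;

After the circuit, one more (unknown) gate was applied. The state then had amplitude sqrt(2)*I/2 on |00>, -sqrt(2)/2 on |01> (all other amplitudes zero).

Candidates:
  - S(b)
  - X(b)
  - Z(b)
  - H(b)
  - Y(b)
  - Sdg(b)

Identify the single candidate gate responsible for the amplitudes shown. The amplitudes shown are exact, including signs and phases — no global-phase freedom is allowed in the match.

The applied gate was S(b).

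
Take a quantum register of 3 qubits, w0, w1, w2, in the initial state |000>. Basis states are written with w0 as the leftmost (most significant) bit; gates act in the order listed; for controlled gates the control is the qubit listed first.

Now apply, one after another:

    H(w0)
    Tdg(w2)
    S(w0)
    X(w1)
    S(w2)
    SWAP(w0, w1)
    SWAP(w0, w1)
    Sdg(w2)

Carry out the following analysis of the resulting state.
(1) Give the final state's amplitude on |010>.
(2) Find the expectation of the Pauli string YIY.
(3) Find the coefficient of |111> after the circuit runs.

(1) |010> carries amplitude sqrt(2)/2 in the final state.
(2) The observable YIY averages to 0.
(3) The amplitude on |111> is 0.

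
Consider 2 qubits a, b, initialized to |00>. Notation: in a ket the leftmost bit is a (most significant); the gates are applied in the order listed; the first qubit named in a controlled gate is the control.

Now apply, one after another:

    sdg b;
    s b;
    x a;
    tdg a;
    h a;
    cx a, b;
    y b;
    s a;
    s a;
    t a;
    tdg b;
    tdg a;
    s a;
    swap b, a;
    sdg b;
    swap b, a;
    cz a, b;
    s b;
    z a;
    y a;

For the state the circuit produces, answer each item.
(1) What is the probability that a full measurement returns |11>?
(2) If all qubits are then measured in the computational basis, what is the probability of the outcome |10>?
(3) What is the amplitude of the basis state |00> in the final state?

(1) The probability of measuring |11> is 1/2.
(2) The probability of measuring |10> is 0.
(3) |00> carries amplitude -sqrt(2)*exp(3*I*pi/4)/2 in the final state.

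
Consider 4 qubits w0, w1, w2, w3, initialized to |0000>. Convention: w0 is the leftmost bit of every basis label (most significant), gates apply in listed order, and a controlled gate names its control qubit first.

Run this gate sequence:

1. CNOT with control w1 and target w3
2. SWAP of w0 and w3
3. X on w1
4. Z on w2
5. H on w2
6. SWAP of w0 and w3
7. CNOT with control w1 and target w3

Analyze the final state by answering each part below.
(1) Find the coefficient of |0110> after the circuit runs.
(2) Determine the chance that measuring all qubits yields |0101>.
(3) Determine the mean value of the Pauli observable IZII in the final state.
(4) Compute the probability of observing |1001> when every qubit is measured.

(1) |0110> carries amplitude 0 in the final state.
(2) Outcome |0101> occurs with probability 1/2.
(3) In the final state, IZII has expectation -1.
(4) Outcome |1001> occurs with probability 0.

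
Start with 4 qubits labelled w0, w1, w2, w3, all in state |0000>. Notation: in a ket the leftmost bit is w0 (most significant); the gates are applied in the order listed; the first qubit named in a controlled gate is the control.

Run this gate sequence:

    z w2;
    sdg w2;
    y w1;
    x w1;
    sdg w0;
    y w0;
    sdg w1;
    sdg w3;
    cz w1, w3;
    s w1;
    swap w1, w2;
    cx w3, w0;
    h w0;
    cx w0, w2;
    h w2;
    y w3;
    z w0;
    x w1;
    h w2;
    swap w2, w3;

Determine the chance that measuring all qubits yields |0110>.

The probability of measuring |0110> is 1/2.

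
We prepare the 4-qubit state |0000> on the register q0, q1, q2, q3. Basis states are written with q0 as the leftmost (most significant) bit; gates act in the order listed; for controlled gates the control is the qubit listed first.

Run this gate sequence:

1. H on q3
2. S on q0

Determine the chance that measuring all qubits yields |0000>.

A full measurement returns |0000> with probability 1/2.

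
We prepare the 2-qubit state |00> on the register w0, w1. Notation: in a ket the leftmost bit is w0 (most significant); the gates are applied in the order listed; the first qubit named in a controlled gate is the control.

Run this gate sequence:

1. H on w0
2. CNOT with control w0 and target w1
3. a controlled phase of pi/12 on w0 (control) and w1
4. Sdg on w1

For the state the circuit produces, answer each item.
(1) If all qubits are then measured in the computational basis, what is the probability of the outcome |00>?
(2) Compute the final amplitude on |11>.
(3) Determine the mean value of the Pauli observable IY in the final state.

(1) Outcome |00> occurs with probability 1/2.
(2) The amplitude on |11> is -sqrt(2)*exp(7*I*pi/12)/2.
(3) The expectation value of IY is 0.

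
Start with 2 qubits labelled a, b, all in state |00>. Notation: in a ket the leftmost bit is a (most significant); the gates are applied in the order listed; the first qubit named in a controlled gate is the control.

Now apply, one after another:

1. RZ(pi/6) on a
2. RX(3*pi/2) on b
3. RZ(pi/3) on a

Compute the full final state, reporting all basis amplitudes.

The resulting statevector has amplitude sqrt(2)*exp(3*I*pi/4)/2 on |00>, -sqrt(2)*exp(I*pi/4)/2 on |01>, 0 on |10>, 0 on |11>.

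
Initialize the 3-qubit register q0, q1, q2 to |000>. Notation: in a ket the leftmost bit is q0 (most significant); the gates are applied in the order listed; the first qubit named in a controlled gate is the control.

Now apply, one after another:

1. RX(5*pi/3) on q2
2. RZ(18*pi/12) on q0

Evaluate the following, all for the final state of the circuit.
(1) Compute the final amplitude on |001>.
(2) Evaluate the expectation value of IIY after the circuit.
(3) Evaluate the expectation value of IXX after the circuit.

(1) The final state's coefficient on |001> equals exp(3*I*pi/4)/2.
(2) The expectation value of IIY is sqrt(3)/2.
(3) The observable IXX averages to 0.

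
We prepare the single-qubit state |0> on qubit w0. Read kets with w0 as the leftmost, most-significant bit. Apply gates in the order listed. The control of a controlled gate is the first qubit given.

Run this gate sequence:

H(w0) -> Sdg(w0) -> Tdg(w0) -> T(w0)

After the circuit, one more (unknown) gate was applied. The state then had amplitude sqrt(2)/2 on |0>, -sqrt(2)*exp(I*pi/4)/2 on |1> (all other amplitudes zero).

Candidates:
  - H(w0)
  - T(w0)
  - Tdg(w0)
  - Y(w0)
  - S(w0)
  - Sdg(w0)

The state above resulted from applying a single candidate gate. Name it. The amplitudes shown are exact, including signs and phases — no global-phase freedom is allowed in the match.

The unique candidate consistent with the amplitudes is Tdg(w0).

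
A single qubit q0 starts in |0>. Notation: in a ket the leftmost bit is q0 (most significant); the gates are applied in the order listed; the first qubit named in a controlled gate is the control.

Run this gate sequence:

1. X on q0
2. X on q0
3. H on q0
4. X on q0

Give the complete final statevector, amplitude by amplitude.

The final amplitudes are sqrt(2)/2 on |0>, sqrt(2)/2 on |1>. Key observation: gates 1-2 undo each other exactly, leaving only the rest of the circuit to track.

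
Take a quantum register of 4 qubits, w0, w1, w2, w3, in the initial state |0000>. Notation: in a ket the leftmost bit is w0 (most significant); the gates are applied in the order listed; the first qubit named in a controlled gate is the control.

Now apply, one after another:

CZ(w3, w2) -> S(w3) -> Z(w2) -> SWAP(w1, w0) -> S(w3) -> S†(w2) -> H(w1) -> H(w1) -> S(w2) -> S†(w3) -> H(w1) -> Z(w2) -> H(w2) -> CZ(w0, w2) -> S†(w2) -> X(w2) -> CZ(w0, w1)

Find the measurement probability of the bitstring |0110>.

A full measurement returns |0110> with probability 1/4. Key observation: gates 5-10 undo each other exactly, leaving only the rest of the circuit to track.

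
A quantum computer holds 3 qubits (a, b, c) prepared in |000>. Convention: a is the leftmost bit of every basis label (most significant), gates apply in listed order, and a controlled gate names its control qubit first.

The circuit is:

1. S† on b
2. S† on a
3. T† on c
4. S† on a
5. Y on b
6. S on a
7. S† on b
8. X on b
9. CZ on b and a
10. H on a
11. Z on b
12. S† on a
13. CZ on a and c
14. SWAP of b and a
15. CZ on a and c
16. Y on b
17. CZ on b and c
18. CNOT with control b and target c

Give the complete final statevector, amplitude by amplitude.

The final amplitudes are -sqrt(2)/2 on |000>, sqrt(2)*I/2 on |011>, and 0 on every other basis state.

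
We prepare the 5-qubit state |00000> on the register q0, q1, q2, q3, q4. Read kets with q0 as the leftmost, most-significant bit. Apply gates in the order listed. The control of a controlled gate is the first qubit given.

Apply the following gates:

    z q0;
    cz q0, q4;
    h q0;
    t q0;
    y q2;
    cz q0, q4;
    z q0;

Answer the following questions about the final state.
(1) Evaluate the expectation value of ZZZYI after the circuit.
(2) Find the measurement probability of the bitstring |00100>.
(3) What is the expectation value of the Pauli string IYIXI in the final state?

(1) The observable ZZZYI averages to 0.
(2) The probability of measuring |00100> is 1/2.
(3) The observable IYIXI averages to 0.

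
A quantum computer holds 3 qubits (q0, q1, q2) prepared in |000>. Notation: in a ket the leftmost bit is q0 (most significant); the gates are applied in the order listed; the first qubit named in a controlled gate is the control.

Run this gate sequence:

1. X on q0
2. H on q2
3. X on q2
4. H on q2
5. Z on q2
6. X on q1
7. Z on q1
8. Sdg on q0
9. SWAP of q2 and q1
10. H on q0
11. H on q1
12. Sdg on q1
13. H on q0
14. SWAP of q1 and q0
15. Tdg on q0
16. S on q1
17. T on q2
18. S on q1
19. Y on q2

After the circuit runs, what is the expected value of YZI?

The expectation value of YZI is sqrt(2)/2. Key observation: gates 2-5 undo each other exactly, leaving only the rest of the circuit to track.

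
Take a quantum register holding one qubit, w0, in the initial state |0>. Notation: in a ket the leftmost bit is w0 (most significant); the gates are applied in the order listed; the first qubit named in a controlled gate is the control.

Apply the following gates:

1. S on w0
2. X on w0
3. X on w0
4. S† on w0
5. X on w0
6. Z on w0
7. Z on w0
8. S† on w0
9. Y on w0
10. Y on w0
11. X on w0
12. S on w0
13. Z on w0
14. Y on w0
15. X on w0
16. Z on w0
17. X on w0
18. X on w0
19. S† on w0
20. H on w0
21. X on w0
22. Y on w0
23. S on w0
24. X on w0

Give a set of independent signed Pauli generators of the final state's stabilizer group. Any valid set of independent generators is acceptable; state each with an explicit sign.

The final state is stabilized by the group generated by +Y; other independent generating sets are equally valid.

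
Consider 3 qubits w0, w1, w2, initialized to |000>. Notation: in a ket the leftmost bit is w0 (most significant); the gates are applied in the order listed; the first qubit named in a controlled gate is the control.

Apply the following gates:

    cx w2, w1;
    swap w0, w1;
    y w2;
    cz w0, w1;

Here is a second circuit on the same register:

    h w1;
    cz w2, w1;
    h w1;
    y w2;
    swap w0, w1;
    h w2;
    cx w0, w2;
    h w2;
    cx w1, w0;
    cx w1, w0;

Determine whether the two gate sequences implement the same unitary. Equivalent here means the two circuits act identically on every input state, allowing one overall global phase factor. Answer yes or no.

No, they are not equivalent — no single phase factor reconciles the two unitaries.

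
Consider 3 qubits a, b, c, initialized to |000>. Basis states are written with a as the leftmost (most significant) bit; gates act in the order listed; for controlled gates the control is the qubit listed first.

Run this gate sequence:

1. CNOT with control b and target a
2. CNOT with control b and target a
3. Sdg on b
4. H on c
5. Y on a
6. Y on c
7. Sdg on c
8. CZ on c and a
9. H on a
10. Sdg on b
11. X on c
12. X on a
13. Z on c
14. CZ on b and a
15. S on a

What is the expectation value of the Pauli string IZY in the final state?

The expectation value of IZY is -1.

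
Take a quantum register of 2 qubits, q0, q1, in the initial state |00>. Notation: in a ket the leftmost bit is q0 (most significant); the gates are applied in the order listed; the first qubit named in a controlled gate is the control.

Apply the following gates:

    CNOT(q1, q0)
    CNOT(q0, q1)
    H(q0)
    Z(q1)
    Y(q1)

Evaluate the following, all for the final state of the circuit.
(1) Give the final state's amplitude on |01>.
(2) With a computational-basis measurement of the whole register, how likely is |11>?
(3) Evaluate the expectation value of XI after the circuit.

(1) |01> carries amplitude sqrt(2)*I/2 in the final state.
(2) A full measurement returns |11> with probability 1/2.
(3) The observable XI averages to 1.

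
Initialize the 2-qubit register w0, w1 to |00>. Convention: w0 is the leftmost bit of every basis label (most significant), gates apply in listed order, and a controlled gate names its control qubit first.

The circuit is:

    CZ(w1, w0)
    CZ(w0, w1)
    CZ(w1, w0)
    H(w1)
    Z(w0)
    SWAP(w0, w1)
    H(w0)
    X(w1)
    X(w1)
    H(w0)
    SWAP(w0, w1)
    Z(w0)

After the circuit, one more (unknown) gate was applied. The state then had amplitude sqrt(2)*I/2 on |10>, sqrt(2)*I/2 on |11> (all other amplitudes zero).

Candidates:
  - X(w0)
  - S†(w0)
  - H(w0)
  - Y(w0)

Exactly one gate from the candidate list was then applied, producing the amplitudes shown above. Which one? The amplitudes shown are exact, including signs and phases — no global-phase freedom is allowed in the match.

It was Y(w0) that produced the state shown. Key observation: steps 5-12 multiply out to the identity, so the circuit reduces to the remaining gates.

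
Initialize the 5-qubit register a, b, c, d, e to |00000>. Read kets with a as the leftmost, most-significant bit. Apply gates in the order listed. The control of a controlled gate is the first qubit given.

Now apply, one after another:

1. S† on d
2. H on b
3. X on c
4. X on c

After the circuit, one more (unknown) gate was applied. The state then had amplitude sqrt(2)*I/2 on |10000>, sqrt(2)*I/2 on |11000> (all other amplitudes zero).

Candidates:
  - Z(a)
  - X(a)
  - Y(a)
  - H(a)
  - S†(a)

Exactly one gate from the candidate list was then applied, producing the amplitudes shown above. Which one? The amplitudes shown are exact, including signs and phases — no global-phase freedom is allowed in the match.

The applied gate was Y(a). Key observation: steps 3-4 multiply out to the identity, so the circuit reduces to the remaining gates.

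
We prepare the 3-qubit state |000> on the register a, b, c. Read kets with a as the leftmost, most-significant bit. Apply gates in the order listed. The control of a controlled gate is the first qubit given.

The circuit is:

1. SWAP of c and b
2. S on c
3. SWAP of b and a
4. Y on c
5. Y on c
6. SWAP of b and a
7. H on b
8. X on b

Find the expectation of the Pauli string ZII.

In the final state, ZII has expectation 1.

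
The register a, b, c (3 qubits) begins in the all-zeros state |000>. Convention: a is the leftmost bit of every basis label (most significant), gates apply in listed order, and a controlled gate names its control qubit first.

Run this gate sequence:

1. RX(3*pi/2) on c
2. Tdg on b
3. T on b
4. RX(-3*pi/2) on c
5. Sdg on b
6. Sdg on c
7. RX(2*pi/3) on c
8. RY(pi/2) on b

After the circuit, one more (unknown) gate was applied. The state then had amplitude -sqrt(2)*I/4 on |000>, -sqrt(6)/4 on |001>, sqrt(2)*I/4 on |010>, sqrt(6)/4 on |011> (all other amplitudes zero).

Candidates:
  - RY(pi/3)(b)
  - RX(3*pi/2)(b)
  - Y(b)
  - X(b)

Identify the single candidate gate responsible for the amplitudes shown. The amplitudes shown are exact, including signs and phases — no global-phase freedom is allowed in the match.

The applied gate was Y(b).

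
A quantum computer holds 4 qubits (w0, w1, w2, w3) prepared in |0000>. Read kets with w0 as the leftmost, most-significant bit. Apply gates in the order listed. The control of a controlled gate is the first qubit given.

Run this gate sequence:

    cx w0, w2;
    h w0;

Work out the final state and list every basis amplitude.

After the circuit, the state carries amplitude sqrt(2)/2 on |0000>, sqrt(2)/2 on |1000>, and 0 on every other basis state.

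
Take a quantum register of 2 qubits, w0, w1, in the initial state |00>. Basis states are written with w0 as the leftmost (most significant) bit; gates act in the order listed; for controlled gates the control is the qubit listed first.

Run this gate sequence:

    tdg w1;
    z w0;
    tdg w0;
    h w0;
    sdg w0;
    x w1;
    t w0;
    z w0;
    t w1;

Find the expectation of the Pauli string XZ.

In the final state, XZ has expectation sqrt(2)/2.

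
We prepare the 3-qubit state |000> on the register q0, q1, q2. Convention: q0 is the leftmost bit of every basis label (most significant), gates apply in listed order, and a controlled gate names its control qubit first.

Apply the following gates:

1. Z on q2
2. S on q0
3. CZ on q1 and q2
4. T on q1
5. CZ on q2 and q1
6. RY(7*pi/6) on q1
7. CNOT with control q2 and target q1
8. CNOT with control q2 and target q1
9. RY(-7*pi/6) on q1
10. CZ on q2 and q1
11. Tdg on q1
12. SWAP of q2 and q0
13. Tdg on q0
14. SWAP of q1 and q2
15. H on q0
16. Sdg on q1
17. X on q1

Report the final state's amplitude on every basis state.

After the circuit, the state carries amplitude sqrt(2)/2 on |010>, sqrt(2)/2 on |110>, and 0 on every other basis state. Key observation: the block from step 4 through step 11 cancels to the identity and can be dropped.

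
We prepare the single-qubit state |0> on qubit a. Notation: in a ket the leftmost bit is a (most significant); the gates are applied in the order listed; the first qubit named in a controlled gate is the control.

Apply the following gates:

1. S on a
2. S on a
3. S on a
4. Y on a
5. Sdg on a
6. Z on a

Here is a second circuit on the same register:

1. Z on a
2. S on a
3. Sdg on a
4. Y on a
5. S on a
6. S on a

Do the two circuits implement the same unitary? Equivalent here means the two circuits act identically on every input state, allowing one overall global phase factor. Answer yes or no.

No: there is an input state on which the two circuits produce genuinely different outputs (not merely differing by a phase).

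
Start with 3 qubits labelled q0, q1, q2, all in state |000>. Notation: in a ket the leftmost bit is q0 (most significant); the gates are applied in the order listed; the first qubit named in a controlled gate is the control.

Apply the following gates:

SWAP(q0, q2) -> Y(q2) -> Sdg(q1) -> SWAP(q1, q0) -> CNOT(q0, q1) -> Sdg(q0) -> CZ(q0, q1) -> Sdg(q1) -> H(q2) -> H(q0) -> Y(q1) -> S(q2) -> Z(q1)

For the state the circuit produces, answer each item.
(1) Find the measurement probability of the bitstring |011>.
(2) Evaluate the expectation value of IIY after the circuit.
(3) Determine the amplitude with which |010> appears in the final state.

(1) Outcome |011> occurs with probability 1/4.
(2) The expectation value of IIY is -1.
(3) The amplitude on |010> is 1/2.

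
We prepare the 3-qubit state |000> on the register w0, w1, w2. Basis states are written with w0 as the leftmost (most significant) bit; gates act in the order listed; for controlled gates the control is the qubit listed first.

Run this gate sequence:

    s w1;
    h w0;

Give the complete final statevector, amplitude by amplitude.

After the circuit, the state carries amplitude sqrt(2)/2 on |000>, sqrt(2)/2 on |100>, and 0 on every other basis state.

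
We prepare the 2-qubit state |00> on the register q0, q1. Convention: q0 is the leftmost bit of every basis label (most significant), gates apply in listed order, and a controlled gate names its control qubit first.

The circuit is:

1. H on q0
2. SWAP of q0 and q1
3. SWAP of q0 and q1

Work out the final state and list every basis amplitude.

The resulting statevector has amplitude sqrt(2)/2 on |00>, 0 on |01>, sqrt(2)/2 on |10>, 0 on |11>.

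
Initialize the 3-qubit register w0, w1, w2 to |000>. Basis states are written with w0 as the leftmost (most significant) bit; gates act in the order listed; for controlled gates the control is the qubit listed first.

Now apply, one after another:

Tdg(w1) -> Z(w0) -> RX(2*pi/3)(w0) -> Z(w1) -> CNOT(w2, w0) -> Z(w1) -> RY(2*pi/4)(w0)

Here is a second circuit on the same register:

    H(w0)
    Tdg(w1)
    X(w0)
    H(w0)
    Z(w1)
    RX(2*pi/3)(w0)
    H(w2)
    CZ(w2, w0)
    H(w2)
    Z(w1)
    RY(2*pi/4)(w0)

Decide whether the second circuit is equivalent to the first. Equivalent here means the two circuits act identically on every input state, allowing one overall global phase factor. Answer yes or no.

No — the two circuits implement different unitaries, even allowing a global phase.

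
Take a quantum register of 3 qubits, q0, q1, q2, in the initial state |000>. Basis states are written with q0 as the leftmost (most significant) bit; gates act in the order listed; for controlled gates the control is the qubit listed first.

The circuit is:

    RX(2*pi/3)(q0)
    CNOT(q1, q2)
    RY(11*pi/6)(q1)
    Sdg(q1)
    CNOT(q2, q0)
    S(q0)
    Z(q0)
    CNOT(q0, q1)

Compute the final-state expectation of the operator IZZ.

The expectation value of IZZ is -sqrt(3)/4.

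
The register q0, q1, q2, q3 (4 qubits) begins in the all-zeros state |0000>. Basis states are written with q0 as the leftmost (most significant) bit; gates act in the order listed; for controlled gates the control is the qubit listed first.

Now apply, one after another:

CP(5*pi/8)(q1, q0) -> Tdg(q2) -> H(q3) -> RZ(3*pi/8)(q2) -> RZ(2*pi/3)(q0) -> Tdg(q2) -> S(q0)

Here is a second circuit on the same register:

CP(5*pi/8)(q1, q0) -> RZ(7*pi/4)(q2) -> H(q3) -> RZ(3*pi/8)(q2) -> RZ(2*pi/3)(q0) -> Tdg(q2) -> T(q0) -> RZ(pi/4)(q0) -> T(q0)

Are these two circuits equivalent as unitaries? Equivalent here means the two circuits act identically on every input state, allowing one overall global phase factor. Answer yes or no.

No — the two circuits implement different unitaries, even allowing a global phase.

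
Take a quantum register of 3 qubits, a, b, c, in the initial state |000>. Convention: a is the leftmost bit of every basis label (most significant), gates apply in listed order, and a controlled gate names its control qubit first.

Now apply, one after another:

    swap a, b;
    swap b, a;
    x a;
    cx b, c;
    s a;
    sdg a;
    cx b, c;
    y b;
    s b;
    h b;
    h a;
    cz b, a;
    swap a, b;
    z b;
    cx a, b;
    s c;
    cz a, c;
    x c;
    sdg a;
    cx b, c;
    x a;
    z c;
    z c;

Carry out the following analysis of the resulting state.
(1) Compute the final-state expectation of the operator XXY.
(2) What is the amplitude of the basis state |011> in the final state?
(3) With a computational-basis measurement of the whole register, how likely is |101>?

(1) In the final state, XXY has expectation -1. Key observation: gates 4-7 undo each other exactly, leaving only the rest of the circuit to track.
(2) |011> carries amplitude 0 in the final state.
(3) Outcome |101> occurs with probability 1/4.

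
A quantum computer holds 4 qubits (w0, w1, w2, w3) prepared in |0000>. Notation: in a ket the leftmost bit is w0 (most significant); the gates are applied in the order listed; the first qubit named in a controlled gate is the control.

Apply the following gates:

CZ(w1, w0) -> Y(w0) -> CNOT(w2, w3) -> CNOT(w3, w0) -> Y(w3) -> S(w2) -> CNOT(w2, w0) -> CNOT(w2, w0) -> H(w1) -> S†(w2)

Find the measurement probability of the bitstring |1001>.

The probability of measuring |1001> is 1/2.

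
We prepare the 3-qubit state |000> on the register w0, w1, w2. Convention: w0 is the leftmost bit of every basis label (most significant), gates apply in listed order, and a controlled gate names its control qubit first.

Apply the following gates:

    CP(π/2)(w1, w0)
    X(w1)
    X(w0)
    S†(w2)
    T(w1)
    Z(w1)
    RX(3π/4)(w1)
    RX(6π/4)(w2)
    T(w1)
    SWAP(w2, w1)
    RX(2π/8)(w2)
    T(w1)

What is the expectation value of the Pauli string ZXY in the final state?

The observable ZXY averages to 1/4 - sqrt(2)/4.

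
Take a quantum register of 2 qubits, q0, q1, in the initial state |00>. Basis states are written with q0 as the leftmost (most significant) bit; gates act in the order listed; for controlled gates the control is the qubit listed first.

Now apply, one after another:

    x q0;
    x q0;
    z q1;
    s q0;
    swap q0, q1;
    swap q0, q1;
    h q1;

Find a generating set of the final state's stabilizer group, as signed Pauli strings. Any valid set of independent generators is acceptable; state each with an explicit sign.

The final state is stabilized by the group generated by +IX, +ZI; other independent generating sets are equally valid. Key observation: the block from step 1 through step 2 cancels to the identity and can be dropped.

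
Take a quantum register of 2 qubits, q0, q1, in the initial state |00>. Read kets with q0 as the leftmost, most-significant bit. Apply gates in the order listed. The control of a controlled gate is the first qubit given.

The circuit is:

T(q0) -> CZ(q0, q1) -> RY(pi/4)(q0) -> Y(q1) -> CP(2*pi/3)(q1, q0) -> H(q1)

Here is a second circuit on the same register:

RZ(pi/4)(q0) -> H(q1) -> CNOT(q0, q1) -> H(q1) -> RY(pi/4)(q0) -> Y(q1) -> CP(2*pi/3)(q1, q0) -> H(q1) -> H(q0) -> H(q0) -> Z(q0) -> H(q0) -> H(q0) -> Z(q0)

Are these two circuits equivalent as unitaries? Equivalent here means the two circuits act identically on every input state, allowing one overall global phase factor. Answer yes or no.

Yes, they are equivalent — the unitaries differ by at most a global phase.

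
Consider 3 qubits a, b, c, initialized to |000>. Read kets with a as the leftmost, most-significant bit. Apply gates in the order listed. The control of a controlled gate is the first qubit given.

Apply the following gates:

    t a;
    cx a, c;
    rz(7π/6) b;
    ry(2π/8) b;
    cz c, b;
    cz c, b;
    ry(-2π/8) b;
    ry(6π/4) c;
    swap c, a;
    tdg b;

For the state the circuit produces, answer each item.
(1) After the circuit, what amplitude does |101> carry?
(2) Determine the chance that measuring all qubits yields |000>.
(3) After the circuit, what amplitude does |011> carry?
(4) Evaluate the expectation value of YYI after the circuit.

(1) The amplitude on |101> is 0.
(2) Outcome |000> occurs with probability 1/2.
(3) The amplitude on |011> is 0.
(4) The expectation value of YYI is 0.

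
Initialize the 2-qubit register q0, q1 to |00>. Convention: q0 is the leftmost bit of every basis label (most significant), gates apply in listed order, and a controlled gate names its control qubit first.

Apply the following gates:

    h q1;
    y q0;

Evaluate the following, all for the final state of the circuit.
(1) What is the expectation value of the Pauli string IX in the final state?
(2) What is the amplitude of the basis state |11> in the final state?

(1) The expectation value of IX is 1.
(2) The amplitude on |11> is sqrt(2)*I/2.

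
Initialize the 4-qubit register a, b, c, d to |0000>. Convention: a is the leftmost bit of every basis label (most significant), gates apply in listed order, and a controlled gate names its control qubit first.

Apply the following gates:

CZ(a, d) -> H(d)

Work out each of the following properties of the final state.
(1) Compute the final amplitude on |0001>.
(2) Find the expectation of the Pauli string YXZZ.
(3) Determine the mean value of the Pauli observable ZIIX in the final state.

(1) The final state's coefficient on |0001> equals sqrt(2)/2.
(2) The observable YXZZ averages to 0.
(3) The observable ZIIX averages to 1.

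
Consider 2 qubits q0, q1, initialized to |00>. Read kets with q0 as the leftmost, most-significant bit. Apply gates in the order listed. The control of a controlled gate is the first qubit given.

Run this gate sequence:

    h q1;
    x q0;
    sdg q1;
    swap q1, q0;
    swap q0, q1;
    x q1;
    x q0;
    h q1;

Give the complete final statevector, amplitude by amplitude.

The resulting statevector has amplitude 1/2 - I/2 on |00>, -1/2 - I/2 on |01>, 0 on |10>, 0 on |11>.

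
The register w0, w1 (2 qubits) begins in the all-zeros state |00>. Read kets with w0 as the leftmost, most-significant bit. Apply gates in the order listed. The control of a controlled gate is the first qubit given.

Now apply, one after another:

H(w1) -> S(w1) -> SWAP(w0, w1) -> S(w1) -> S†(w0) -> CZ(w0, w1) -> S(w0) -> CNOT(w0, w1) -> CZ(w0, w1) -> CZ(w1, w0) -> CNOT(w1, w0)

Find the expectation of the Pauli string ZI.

In the final state, ZI has expectation 1.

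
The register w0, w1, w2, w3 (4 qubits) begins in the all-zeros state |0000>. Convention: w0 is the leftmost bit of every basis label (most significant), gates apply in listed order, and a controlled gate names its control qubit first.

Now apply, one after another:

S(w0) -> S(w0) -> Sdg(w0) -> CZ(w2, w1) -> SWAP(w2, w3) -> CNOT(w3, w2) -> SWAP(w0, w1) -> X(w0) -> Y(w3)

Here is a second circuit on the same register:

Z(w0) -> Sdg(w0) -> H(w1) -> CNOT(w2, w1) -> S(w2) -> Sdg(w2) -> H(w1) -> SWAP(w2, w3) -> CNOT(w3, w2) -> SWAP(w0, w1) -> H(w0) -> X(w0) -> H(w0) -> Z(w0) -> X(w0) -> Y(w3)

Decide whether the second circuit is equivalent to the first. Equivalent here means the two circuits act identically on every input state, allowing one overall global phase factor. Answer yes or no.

Yes, they are equivalent — the unitaries differ by at most a global phase.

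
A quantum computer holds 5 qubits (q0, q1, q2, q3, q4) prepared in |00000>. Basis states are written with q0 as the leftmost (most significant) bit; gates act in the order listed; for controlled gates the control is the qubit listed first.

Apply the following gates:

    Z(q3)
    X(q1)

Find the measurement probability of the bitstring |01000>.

Outcome |01000> occurs with probability 1.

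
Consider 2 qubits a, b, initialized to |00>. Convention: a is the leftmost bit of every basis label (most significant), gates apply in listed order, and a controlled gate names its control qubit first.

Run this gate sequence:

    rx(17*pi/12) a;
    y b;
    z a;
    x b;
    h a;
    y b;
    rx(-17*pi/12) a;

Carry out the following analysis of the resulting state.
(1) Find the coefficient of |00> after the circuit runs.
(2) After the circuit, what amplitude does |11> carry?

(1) The amplitude on |00> is 0.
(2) The final state's coefficient on |11> equals -1/4 + sqrt(3)/4.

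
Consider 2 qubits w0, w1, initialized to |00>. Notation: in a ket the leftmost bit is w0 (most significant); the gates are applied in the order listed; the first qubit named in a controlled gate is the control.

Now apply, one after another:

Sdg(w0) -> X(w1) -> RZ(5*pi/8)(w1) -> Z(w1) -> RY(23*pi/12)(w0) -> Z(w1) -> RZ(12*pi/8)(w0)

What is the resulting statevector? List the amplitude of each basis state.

The final amplitudes are 0 on |00>, -sqrt(1/2 - sqrt(2)/4)*exp(-7*I*pi/16)/2 - sqrt(3)*sqrt(sqrt(2)/4 + 1/2)*exp(-7*I*pi/16)/2 on |01>, 0 on |10>, sqrt(sqrt(2)/4 + 1/2)*exp(-15*I*pi/16)/2 - sqrt(3)*sqrt(1/2 - sqrt(2)/4)*exp(-15*I*pi/16)/2 on |11>.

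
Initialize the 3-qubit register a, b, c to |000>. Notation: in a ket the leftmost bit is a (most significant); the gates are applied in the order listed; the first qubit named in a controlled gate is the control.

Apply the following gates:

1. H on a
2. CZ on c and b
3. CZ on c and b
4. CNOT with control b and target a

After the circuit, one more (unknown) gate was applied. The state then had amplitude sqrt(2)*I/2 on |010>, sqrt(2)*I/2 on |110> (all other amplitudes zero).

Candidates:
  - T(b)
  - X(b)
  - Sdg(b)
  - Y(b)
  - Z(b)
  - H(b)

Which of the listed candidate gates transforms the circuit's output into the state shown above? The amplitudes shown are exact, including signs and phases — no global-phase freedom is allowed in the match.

The unique candidate consistent with the amplitudes is Y(b). Key observation: the block from step 2 through step 3 cancels to the identity and can be dropped.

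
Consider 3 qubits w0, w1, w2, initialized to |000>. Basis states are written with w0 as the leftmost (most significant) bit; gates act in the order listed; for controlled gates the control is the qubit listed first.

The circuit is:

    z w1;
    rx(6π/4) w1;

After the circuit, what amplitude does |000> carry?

The final state's coefficient on |000> equals -sqrt(2)/2.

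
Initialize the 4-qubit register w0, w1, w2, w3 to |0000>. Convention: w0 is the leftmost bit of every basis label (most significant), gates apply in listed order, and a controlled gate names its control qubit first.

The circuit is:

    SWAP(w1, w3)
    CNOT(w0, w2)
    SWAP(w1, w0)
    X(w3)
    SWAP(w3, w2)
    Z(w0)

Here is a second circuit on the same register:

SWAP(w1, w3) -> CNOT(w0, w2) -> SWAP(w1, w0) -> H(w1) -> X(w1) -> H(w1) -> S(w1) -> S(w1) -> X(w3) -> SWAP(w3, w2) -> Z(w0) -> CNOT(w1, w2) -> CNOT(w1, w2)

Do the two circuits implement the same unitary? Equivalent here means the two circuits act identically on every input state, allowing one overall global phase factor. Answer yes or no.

Yes — the two circuits implement the same unitary up to a global phase.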